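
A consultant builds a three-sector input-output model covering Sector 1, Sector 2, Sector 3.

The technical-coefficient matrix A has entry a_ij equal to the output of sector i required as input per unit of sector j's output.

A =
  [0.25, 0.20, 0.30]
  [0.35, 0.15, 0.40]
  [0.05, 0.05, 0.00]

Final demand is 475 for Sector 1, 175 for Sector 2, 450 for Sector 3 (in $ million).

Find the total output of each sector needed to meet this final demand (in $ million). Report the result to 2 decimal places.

x_1 = 1098.26, x_2 = 917.30, x_3 = 550.78

I − A =
  [   0.75    -0.20    -0.30]
  [  -0.35     0.85    -0.40]
  [  -0.05    -0.05     1.00]
Cofactors of I−A, C_ij = (−1)^(i+j)·(minor ij) (rows/columns in the sector order above):
  C_11 = (0.85)(1.00) − (-0.40)(-0.05) = 0.8300
  C_12 = −[(-0.35)(1.00) − (-0.40)(-0.05)] = 0.3700
  C_13 = (-0.35)(-0.05) − (0.85)(-0.05) = 0.0600
  C_21 = −[(-0.20)(1.00) − (-0.30)(-0.05)] = 0.2150
  C_22 = (0.75)(1.00) − (-0.30)(-0.05) = 0.7350
  C_23 = −[(0.75)(-0.05) − (-0.20)(-0.05)] = 0.0475
  C_31 = (-0.20)(-0.40) − (-0.30)(0.85) = 0.3350
  C_32 = −[(0.75)(-0.40) − (-0.30)(-0.35)] = 0.4050
  C_33 = (0.75)(0.85) − (-0.20)(-0.35) = 0.5675
det(I−A) = Σ_j (I−A)_1j·C_1j = (0.75)(0.8300) + (-0.20)(0.3700) + (-0.30)(0.0600) = 0.5305
adj(I−A) = Cᵀ =
  [ 0.8300   0.2150   0.3350]
  [ 0.3700   0.7350   0.4050]
  [ 0.0600   0.0475   0.5675]
(I − A)⁻¹ = adj(I−A) / det(I−A) ≈
  [   1.5646     0.4053     0.6315]
  [   0.6975     1.3855     0.7634]
  [   0.1131     0.0895     1.0697]
x = (I − A)⁻¹ d = adj(I−A)·d / det(I−A), with det(I−A) = 0.5305:
  x_1 = (0.8300·475 + 0.2150·175 + 0.3350·450) / 0.5305 = 582.625 / 0.5305 ≈ 1098.26
  x_2 = (0.3700·475 + 0.7350·175 + 0.4050·450) / 0.5305 = 486.625 / 0.5305 ≈ 917.30
  x_3 = (0.0600·475 + 0.0475·175 + 0.5675·450) / 0.5305 = 292.1875 / 0.5305 ≈ 550.78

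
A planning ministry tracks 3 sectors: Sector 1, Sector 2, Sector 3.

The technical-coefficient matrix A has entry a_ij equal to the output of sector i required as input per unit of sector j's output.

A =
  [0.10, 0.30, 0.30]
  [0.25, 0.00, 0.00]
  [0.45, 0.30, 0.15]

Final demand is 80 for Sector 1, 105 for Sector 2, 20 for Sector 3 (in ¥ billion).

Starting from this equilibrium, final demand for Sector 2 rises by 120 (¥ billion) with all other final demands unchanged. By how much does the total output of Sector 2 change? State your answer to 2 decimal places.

Δx_2 = 139.03

I − A =
  [   0.90    -0.30    -0.30]
  [  -0.25     1.00     0.00]
  [  -0.45    -0.30     0.85]
Cofactors of I−A, C_ij = (−1)^(i+j)·(minor ij) (rows/columns in the sector order above):
  C_11 = (1.00)(0.85) − (0.00)(-0.30) = 0.8500
  C_12 = −[(-0.25)(0.85) − (0.00)(-0.45)] = 0.2125
  C_13 = (-0.25)(-0.30) − (1.00)(-0.45) = 0.5250
  C_21 = −[(-0.30)(0.85) − (-0.30)(-0.30)] = 0.3450
  C_22 = (0.90)(0.85) − (-0.30)(-0.45) = 0.6300
  C_23 = −[(0.90)(-0.30) − (-0.30)(-0.45)] = 0.4050
  C_31 = (-0.30)(0.00) − (-0.30)(1.00) = 0.3000
  C_32 = −[(0.90)(0.00) − (-0.30)(-0.25)] = 0.0750
  C_33 = (0.90)(1.00) − (-0.30)(-0.25) = 0.8250
det(I−A) = Σ_j (I−A)_1j·C_1j = (0.90)(0.8500) + (-0.30)(0.2125) + (-0.30)(0.5250) = 0.54375
adj(I−A) = Cᵀ =
  [ 0.8500   0.3450   0.3000]
  [ 0.2125   0.6300   0.0750]
  [ 0.5250   0.4050   0.8250]
(I − A)⁻¹ = adj(I−A) / det(I−A) ≈
  [   1.5632     0.6345     0.5517]
  [   0.3908     1.1586     0.1379]
  [   0.9655     0.7448     1.5172]
Δx = (I − A)⁻¹ Δd with Δd having +120 in the Sector 2 component and 0 elsewhere.
So Δx_2 = L_22 · (+120), where L_22 = adj(I−A)_22 / det(I−A) = 0.6300 / 0.54375.
Δx_2 = 0.6300 × (+120) / 0.54375 = 75.60 / 0.54375 ≈ 139.03.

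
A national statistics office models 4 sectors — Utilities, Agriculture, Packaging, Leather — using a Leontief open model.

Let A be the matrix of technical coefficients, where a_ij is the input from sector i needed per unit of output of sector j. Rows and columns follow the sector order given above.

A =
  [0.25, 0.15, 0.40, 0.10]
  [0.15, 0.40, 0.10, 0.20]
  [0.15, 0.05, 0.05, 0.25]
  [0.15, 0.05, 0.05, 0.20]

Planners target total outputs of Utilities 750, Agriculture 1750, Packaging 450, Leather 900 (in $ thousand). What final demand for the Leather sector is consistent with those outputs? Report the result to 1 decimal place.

d_4 = 497.5

I − A =
  [   0.75    -0.15    -0.40    -0.10]
  [  -0.15     0.60    -0.10    -0.20]
  [  -0.15    -0.05     0.95    -0.25]
  [  -0.15    -0.05    -0.05     0.80]
d = (I − A) x:
  d_1 = (+0.75)·750 + (-0.15)·1750 + (-0.40)·450 + (-0.10)·900 = 30.0
  d_2 = (-0.15)·750 + (+0.60)·1750 + (-0.10)·450 + (-0.20)·900 = 712.5
  d_3 = (-0.15)·750 + (-0.05)·1750 + (+0.95)·450 + (-0.25)·900 = 2.5
  d_4 = (-0.15)·750 + (-0.05)·1750 + (-0.05)·450 + (+0.80)·900 = 497.5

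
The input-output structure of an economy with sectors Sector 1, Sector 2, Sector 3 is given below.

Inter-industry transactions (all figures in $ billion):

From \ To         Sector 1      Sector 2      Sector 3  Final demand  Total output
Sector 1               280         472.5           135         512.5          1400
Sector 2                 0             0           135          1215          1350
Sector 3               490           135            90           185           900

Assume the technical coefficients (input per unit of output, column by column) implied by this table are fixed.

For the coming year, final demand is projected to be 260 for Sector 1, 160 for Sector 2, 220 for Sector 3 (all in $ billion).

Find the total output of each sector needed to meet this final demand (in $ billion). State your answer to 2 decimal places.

x_1 = 513.95, x_2 = 230.49, x_3 = 469.92

Technical coefficients a_ij = z_ij / X_j:
  a_11 = 280/1400 = 0.20, a_21 = 0/1400 = 0.00, a_31 = 490/1400 = 0.35
  a_12 = 472.5/1350 = 0.35, a_22 = 0/1350 = 0.00, a_32 = 135/1350 = 0.10
  a_13 = 135/900 = 0.15, a_23 = 135/900 = 0.15, a_33 = 90/900 = 0.10
I − A =
  [   0.80    -0.35    -0.15]
  [   0.00     1.00    -0.15]
  [  -0.35    -0.10     0.90]
Cofactors of I−A, C_ij = (−1)^(i+j)·(minor ij) (rows/columns in the sector order above):
  C_11 = (1.00)(0.90) − (-0.15)(-0.10) = 0.8850
  C_12 = −[(0.00)(0.90) − (-0.15)(-0.35)] = 0.0525
  C_13 = (0.00)(-0.10) − (1.00)(-0.35) = 0.3500
  C_21 = −[(-0.35)(0.90) − (-0.15)(-0.10)] = 0.3300
  C_22 = (0.80)(0.90) − (-0.15)(-0.35) = 0.6675
  C_23 = −[(0.80)(-0.10) − (-0.35)(-0.35)] = 0.2025
  C_31 = (-0.35)(-0.15) − (-0.15)(1.00) = 0.2025
  C_32 = −[(0.80)(-0.15) − (-0.15)(0.00)] = 0.1200
  C_33 = (0.80)(1.00) − (-0.35)(0.00) = 0.8000
det(I−A) = Σ_j (I−A)_1j·C_1j = (0.80)(0.8850) + (-0.35)(0.0525) + (-0.15)(0.3500) = 0.637125
adj(I−A) = Cᵀ =
  [ 0.8850   0.3300   0.2025]
  [ 0.0525   0.6675   0.1200]
  [ 0.3500   0.2025   0.8000]
(I − A)⁻¹ = adj(I−A) / det(I−A) ≈
  [   1.3891     0.5180     0.3178]
  [   0.0824     1.0477     0.1883]
  [   0.5493     0.3178     1.2556]
x = (I − A)⁻¹ d = adj(I−A)·d / det(I−A), with det(I−A) = 0.637125:
  x_1 = (0.8850·260 + 0.3300·160 + 0.2025·220) / 0.637125 = 327.45 / 0.637125 ≈ 513.95
  x_2 = (0.0525·260 + 0.6675·160 + 0.1200·220) / 0.637125 = 146.85 / 0.637125 ≈ 230.49
  x_3 = (0.3500·260 + 0.2025·160 + 0.8000·220) / 0.637125 = 299.40 / 0.637125 ≈ 469.92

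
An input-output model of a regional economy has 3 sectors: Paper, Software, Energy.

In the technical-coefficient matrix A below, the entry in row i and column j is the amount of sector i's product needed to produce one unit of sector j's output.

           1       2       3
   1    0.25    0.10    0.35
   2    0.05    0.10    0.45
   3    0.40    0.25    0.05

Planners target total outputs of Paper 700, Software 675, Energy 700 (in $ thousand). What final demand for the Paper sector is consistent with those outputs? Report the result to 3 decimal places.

I − A =
  [   0.75    -0.10    -0.35]
  [  -0.05     0.90    -0.45]
  [  -0.40    -0.25     0.95]
d = (I − A) x:
  d_1 = (+0.75)·700 + (-0.10)·675 + (-0.35)·700 = 212.500
  d_2 = (-0.05)·700 + (+0.90)·675 + (-0.45)·700 = 257.500
  d_3 = (-0.40)·700 + (-0.25)·675 + (+0.95)·700 = 216.250

d_1 = 212.500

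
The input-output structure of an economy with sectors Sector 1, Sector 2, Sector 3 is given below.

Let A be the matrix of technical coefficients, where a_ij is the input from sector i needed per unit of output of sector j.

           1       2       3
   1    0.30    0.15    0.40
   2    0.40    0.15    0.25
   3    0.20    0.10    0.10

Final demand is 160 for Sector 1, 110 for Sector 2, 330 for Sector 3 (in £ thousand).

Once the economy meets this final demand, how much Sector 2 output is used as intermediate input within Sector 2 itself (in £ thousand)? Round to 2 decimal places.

z_22 = 95.30

I − A =
  [   0.70    -0.15    -0.40]
  [  -0.40     0.85    -0.25]
  [  -0.20    -0.10     0.90]
Cofactors of I−A, C_ij = (−1)^(i+j)·(minor ij) (rows/columns in the sector order above):
  C_11 = (0.85)(0.90) − (-0.25)(-0.10) = 0.7400
  C_12 = −[(-0.40)(0.90) − (-0.25)(-0.20)] = 0.4100
  C_13 = (-0.40)(-0.10) − (0.85)(-0.20) = 0.2100
  C_21 = −[(-0.15)(0.90) − (-0.40)(-0.10)] = 0.1750
  C_22 = (0.70)(0.90) − (-0.40)(-0.20) = 0.5500
  C_23 = −[(0.70)(-0.10) − (-0.15)(-0.20)] = 0.1000
  C_31 = (-0.15)(-0.25) − (-0.40)(0.85) = 0.3775
  C_32 = −[(0.70)(-0.25) − (-0.40)(-0.40)] = 0.3350
  C_33 = (0.70)(0.85) − (-0.15)(-0.40) = 0.5350
det(I−A) = Σ_j (I−A)_1j·C_1j = (0.70)(0.7400) + (-0.15)(0.4100) + (-0.40)(0.2100) = 0.3725
adj(I−A) = Cᵀ =
  [ 0.7400   0.1750   0.3775]
  [ 0.4100   0.5500   0.3350]
  [ 0.2100   0.1000   0.5350]
(I − A)⁻¹ = adj(I−A) / det(I−A) ≈
  [   1.9866     0.4698     1.0134]
  [   1.1007     1.4765     0.8993]
  [   0.5638     0.2685     1.4362]
First solve x = (I − A)⁻¹ d = adj(I−A)·d / det(I−A); in particular x_2 = (0.4100·160 + 0.5500·110 + 0.3350·330) / 0.3725 = 236.65 / 0.3725 ≈ 635.3020.
Intermediate flow from 2 to 2: z_22 = a_22 · x_2 = 0.15 × 236.65 / 0.3725 = 35.4975 / 0.3725 ≈ 95.30.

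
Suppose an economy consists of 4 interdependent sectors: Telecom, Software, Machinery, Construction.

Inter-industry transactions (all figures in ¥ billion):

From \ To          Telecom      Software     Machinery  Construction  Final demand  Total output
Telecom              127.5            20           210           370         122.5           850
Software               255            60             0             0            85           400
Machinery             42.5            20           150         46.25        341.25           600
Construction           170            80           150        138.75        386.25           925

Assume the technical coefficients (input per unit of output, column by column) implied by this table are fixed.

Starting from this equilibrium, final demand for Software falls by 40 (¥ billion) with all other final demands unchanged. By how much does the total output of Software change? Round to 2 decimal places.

Technical coefficients a_ij = z_ij / X_j:
  a_TT = 127.5/850 = 0.15, a_ST = 255/850 = 0.30, a_MT = 42.5/850 = 0.05, a_CT = 170/850 = 0.20
  a_TS = 20/400 = 0.05, a_SS = 60/400 = 0.15, a_MS = 20/400 = 0.05, a_CS = 80/400 = 0.20
  a_TM = 210/600 = 0.35, a_SM = 0/600 = 0.00, a_MM = 150/600 = 0.25, a_CM = 150/600 = 0.25
  a_TC = 370/925 = 0.40, a_SC = 0/925 = 0.00, a_MC = 46.25/925 = 0.05, a_CC = 138.75/925 = 0.15
I − A =
  [   0.85    -0.05    -0.35    -0.40]
  [  -0.30     0.85     0.00     0.00]
  [  -0.05    -0.05     0.75    -0.05]
  [  -0.20    -0.20    -0.25     0.85]
Compute the cofactors C_ij = (−1)^(i+j)·(3×3 minor ij) of I−A; the adjugate is their transpose:
adj(I−A) = Cᵀ =
  [ 0.531250   0.114625   0.337875   0.269875]
  [ 0.187500   0.447875   0.119250   0.095250]
  [ 0.060375   0.047250   0.509375   0.058375]
  [ 0.186875   0.146250   0.257375   0.510500]
det(I−A) = Σ_j (I−A)_1j·C_1j = (0.85)(0.531250) + (-0.05)(0.187500) + (-0.35)(0.060375) + (-0.40)(0.186875) = 0.34630625
(I − A)⁻¹ = adj(I−A) / det(I−A) ≈
  [   1.5340     0.3310     0.9757     0.7793]
  [   0.5414     1.2933     0.3443     0.2750]
  [   0.1743     0.1364     1.4709     0.1686]
  [   0.5396     0.4223     0.7432     1.4741]
Δx = (I − A)⁻¹ Δd with Δd having -40 in the Software component and 0 elsewhere.
So Δx_S = L_SS · (-40), where L_SS = adj(I−A)_SS / det(I−A) = 0.447875 / 0.34630625.
Δx_S = 0.447875 × (-40) / 0.34630625 = -17.915 / 0.34630625 ≈ -51.73.

Δx_S = -51.73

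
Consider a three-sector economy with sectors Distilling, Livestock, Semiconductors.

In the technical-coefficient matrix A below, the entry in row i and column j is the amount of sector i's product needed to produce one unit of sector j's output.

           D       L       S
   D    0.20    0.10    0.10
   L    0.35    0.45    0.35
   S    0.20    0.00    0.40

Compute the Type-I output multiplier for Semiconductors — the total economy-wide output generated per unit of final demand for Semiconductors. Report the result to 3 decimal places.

I − A =
  [   0.80    -0.10    -0.10]
  [  -0.35     0.55    -0.35]
  [  -0.20     0.00     0.60]
Cofactors of I−A, C_ij = (−1)^(i+j)·(minor ij) (rows/columns in the sector order above):
  C_11 = (0.55)(0.60) − (-0.35)(0.00) = 0.3300
  C_12 = −[(-0.35)(0.60) − (-0.35)(-0.20)] = 0.2800
  C_13 = (-0.35)(0.00) − (0.55)(-0.20) = 0.1100
  C_21 = −[(-0.10)(0.60) − (-0.10)(0.00)] = 0.0600
  C_22 = (0.80)(0.60) − (-0.10)(-0.20) = 0.4600
  C_23 = −[(0.80)(0.00) − (-0.10)(-0.20)] = 0.0200
  C_31 = (-0.10)(-0.35) − (-0.10)(0.55) = 0.0900
  C_32 = −[(0.80)(-0.35) − (-0.10)(-0.35)] = 0.3150
  C_33 = (0.80)(0.55) − (-0.10)(-0.35) = 0.4050
det(I−A) = Σ_j (I−A)_1j·C_1j = (0.80)(0.3300) + (-0.10)(0.2800) + (-0.10)(0.1100) = 0.2250
adj(I−A) = Cᵀ =
  [ 0.3300   0.0600   0.0900]
  [ 0.2800   0.4600   0.3150]
  [ 0.1100   0.0200   0.4050]
(I − A)⁻¹ = adj(I−A) / det(I−A) ≈
  [   1.4667     0.2667     0.4000]
  [   1.2444     2.0444     1.4000]
  [   0.4889     0.0889     1.8000]
The output multiplier for sector j is the column-j sum of the Leontief inverse (I − A)⁻¹ = adj(I−A) / det(I−A).
Column S of adj(I−A): (0.0900, 0.3150, 0.4050); det(I−A) = 0.2250.
m_S = (0.0900 + 0.3150 + 0.4050) / 0.2250 = 0.81 / 0.2250 = 3.600.

m_S = 3.600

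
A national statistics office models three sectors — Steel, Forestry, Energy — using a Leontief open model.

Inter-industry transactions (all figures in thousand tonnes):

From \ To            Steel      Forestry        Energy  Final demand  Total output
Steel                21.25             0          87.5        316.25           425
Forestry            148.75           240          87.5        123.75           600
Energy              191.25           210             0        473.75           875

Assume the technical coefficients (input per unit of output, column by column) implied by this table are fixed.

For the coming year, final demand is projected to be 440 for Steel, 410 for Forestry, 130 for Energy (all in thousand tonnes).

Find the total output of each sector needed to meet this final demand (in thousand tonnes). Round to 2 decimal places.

x_1 = 544.22, x_2 = 1129.15, x_3 = 770.10

Technical coefficients a_ij = z_ij / X_j:
  a_11 = 21.25/425 = 0.05, a_21 = 148.75/425 = 0.35, a_31 = 191.25/425 = 0.45
  a_12 = 0/600 = 0.00, a_22 = 240/600 = 0.40, a_32 = 210/600 = 0.35
  a_13 = 87.5/875 = 0.10, a_23 = 87.5/875 = 0.10, a_33 = 0/875 = 0.00
I − A =
  [   0.95     0.00    -0.10]
  [  -0.35     0.60    -0.10]
  [  -0.45    -0.35     1.00]
Cofactors of I−A, C_ij = (−1)^(i+j)·(minor ij) (rows/columns in the sector order above):
  C_11 = (0.60)(1.00) − (-0.10)(-0.35) = 0.5650
  C_12 = −[(-0.35)(1.00) − (-0.10)(-0.45)] = 0.3950
  C_13 = (-0.35)(-0.35) − (0.60)(-0.45) = 0.3925
  C_21 = −[(0.00)(1.00) − (-0.10)(-0.35)] = 0.0350
  C_22 = (0.95)(1.00) − (-0.10)(-0.45) = 0.9050
  C_23 = −[(0.95)(-0.35) − (0.00)(-0.45)] = 0.3325
  C_31 = (0.00)(-0.10) − (-0.10)(0.60) = 0.0600
  C_32 = −[(0.95)(-0.10) − (-0.10)(-0.35)] = 0.1300
  C_33 = (0.95)(0.60) − (0.00)(-0.35) = 0.5700
det(I−A) = Σ_j (I−A)_1j·C_1j = (0.95)(0.5650) + (0.00)(0.3950) + (-0.10)(0.3925) = 0.4975
adj(I−A) = Cᵀ =
  [ 0.5650   0.0350   0.0600]
  [ 0.3950   0.9050   0.1300]
  [ 0.3925   0.3325   0.5700]
(I − A)⁻¹ = adj(I−A) / det(I−A) ≈
  [   1.1357     0.0704     0.1206]
  [   0.7940     1.8191     0.2613]
  [   0.7889     0.6683     1.1457]
x = (I − A)⁻¹ d = adj(I−A)·d / det(I−A), with det(I−A) = 0.4975:
  x_1 = (0.5650·440 + 0.0350·410 + 0.0600·130) / 0.4975 = 270.75 / 0.4975 ≈ 544.22
  x_2 = (0.3950·440 + 0.9050·410 + 0.1300·130) / 0.4975 = 561.75 / 0.4975 ≈ 1129.15
  x_3 = (0.3925·440 + 0.3325·410 + 0.5700·130) / 0.4975 = 383.125 / 0.4975 ≈ 770.10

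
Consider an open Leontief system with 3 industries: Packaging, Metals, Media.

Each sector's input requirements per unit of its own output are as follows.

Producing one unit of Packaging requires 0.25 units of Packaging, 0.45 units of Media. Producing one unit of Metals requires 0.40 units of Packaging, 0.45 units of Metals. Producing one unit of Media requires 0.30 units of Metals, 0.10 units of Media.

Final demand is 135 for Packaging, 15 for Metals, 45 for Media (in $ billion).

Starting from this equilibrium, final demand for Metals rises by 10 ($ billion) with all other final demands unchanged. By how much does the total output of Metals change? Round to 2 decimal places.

I − A =
  [   0.75    -0.40     0.00]
  [   0.00     0.55    -0.30]
  [  -0.45     0.00     0.90]
Cofactors of I−A, C_ij = (−1)^(i+j)·(minor ij) (rows/columns in the sector order above):
  C_11 = (0.55)(0.90) − (-0.30)(0.00) = 0.4950
  C_12 = −[(0.00)(0.90) − (-0.30)(-0.45)] = 0.1350
  C_13 = (0.00)(0.00) − (0.55)(-0.45) = 0.2475
  C_21 = −[(-0.40)(0.90) − (0.00)(0.00)] = 0.3600
  C_22 = (0.75)(0.90) − (0.00)(-0.45) = 0.6750
  C_23 = −[(0.75)(0.00) − (-0.40)(-0.45)] = 0.1800
  C_31 = (-0.40)(-0.30) − (0.00)(0.55) = 0.1200
  C_32 = −[(0.75)(-0.30) − (0.00)(0.00)] = 0.2250
  C_33 = (0.75)(0.55) − (-0.40)(0.00) = 0.4125
det(I−A) = Σ_j (I−A)_1j·C_1j = (0.75)(0.4950) + (-0.40)(0.1350) + (0.00)(0.2475) = 0.31725
adj(I−A) = Cᵀ =
  [ 0.4950   0.3600   0.1200]
  [ 0.1350   0.6750   0.2250]
  [ 0.2475   0.1800   0.4125]
(I − A)⁻¹ = adj(I−A) / det(I−A) ≈
  [   1.5603     1.1348     0.3783]
  [   0.4255     2.1277     0.7092]
  [   0.7801     0.5674     1.3002]
Δx = (I − A)⁻¹ Δd with Δd having +10 in the Metals component and 0 elsewhere.
So Δx_2 = L_22 · (+10), where L_22 = adj(I−A)_22 / det(I−A) = 0.6750 / 0.31725.
Δx_2 = 0.6750 × (+10) / 0.31725 = 6.75 / 0.31725 ≈ 21.28.

Δx_2 = 21.28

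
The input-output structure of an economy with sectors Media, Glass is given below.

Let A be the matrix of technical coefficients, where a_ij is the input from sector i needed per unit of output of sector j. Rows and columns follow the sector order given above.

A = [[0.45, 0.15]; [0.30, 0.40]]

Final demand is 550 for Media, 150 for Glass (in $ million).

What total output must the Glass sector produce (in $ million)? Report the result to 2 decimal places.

x_G = 868.42

I − A =
  [   0.55    -0.15]
  [  -0.30     0.60]
det(I−A) = (0.55)(0.60) − (-0.15)(-0.30) = 0.2850
adj(I−A) = [[0.60, 0.15], [0.30, 0.55]]
(I − A)⁻¹ = adj(I−A) / det(I−A) ≈
  [   2.1053     0.5263]
  [   1.0526     1.9298]
x = (I − A)⁻¹ d = adj(I−A)·d / det(I−A), with det(I−A) = 0.2850:
  x_M = (0.60·550 + 0.15·150) / 0.2850 = 352.50 / 0.2850 ≈ 1236.84
  x_G = (0.30·550 + 0.55·150) / 0.2850 = 247.50 / 0.2850 ≈ 868.42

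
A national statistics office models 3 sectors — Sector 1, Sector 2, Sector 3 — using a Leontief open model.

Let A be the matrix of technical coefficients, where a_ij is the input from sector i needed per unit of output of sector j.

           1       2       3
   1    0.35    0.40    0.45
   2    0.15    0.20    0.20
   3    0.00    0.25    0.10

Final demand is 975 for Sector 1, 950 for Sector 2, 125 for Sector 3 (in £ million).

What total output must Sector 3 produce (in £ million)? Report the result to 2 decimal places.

I − A =
  [   0.65    -0.40    -0.45]
  [  -0.15     0.80    -0.20]
  [   0.00    -0.25     0.90]
Cofactors of I−A, C_ij = (−1)^(i+j)·(minor ij) (rows/columns in the sector order above):
  C_11 = (0.80)(0.90) − (-0.20)(-0.25) = 0.6700
  C_12 = −[(-0.15)(0.90) − (-0.20)(0.00)] = 0.1350
  C_13 = (-0.15)(-0.25) − (0.80)(0.00) = 0.0375
  C_21 = −[(-0.40)(0.90) − (-0.45)(-0.25)] = 0.4725
  C_22 = (0.65)(0.90) − (-0.45)(0.00) = 0.5850
  C_23 = −[(0.65)(-0.25) − (-0.40)(0.00)] = 0.1625
  C_31 = (-0.40)(-0.20) − (-0.45)(0.80) = 0.4400
  C_32 = −[(0.65)(-0.20) − (-0.45)(-0.15)] = 0.1975
  C_33 = (0.65)(0.80) − (-0.40)(-0.15) = 0.4600
det(I−A) = Σ_j (I−A)_1j·C_1j = (0.65)(0.6700) + (-0.40)(0.1350) + (-0.45)(0.0375) = 0.364625
adj(I−A) = Cᵀ =
  [ 0.6700   0.4725   0.4400]
  [ 0.1350   0.5850   0.1975]
  [ 0.0375   0.1625   0.4600]
(I − A)⁻¹ = adj(I−A) / det(I−A) ≈
  [   1.8375     1.2959     1.2067]
  [   0.3702     1.6044     0.5417]
  [   0.1028     0.4457     1.2616]
x = (I − A)⁻¹ d = adj(I−A)·d / det(I−A), with det(I−A) = 0.364625:
  x_1 = (0.6700·975 + 0.4725·950 + 0.4400·125) / 0.364625 = 1157.125 / 0.364625 ≈ 3173.47
  x_2 = (0.1350·975 + 0.5850·950 + 0.1975·125) / 0.364625 = 712.0625 / 0.364625 ≈ 1952.86
  x_3 = (0.0375·975 + 0.1625·950 + 0.4600·125) / 0.364625 = 248.4375 / 0.364625 ≈ 681.35

x_3 = 681.35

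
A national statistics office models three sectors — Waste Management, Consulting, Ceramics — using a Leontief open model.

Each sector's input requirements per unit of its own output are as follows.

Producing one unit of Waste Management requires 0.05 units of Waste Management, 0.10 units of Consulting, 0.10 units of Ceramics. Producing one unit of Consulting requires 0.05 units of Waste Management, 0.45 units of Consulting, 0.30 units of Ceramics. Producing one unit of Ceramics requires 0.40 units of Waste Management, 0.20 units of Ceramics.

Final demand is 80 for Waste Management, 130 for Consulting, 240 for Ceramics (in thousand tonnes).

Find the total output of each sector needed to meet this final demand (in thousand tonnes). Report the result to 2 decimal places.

I − A =
  [   0.95    -0.05    -0.40]
  [  -0.10     0.55     0.00]
  [  -0.10    -0.30     0.80]
Cofactors of I−A, C_ij = (−1)^(i+j)·(minor ij) (rows/columns in the sector order above):
  C_11 = (0.55)(0.80) − (0.00)(-0.30) = 0.4400
  C_12 = −[(-0.10)(0.80) − (0.00)(-0.10)] = 0.0800
  C_13 = (-0.10)(-0.30) − (0.55)(-0.10) = 0.0850
  C_21 = −[(-0.05)(0.80) − (-0.40)(-0.30)] = 0.1600
  C_22 = (0.95)(0.80) − (-0.40)(-0.10) = 0.7200
  C_23 = −[(0.95)(-0.30) − (-0.05)(-0.10)] = 0.2900
  C_31 = (-0.05)(0.00) − (-0.40)(0.55) = 0.2200
  C_32 = −[(0.95)(0.00) − (-0.40)(-0.10)] = 0.0400
  C_33 = (0.95)(0.55) − (-0.05)(-0.10) = 0.5175
det(I−A) = Σ_j (I−A)_1j·C_1j = (0.95)(0.4400) + (-0.05)(0.0800) + (-0.40)(0.0850) = 0.3800
adj(I−A) = Cᵀ =
  [ 0.4400   0.1600   0.2200]
  [ 0.0800   0.7200   0.0400]
  [ 0.0850   0.2900   0.5175]
(I − A)⁻¹ = adj(I−A) / det(I−A) ≈
  [   1.1579     0.4211     0.5789]
  [   0.2105     1.8947     0.1053]
  [   0.2237     0.7632     1.3618]
x = (I − A)⁻¹ d = adj(I−A)·d / det(I−A), with det(I−A) = 0.3800:
  x_1 = (0.4400·80 + 0.1600·130 + 0.2200·240) / 0.3800 = 108.80 / 0.3800 ≈ 286.32
  x_2 = (0.0800·80 + 0.7200·130 + 0.0400·240) / 0.3800 = 109.60 / 0.3800 ≈ 288.42
  x_3 = (0.0850·80 + 0.2900·130 + 0.5175·240) / 0.3800 = 168.70 / 0.3800 ≈ 443.95

x_1 = 286.32, x_2 = 288.42, x_3 = 443.95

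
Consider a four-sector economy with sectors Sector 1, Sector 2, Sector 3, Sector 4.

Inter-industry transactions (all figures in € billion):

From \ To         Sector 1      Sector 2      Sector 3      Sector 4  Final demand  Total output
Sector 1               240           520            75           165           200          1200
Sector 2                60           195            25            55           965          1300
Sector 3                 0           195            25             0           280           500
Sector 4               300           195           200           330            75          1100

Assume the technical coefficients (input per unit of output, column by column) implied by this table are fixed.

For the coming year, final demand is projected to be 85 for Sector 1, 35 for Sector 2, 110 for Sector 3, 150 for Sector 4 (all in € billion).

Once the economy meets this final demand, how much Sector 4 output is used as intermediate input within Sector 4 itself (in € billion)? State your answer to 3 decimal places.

Technical coefficients a_ij = z_ij / X_j:
  a_11 = 240/1200 = 0.20, a_21 = 60/1200 = 0.05, a_31 = 0/1200 = 0.00, a_41 = 300/1200 = 0.25
  a_12 = 520/1300 = 0.40, a_22 = 195/1300 = 0.15, a_32 = 195/1300 = 0.15, a_42 = 195/1300 = 0.15
  a_13 = 75/500 = 0.15, a_23 = 25/500 = 0.05, a_33 = 25/500 = 0.05, a_43 = 200/500 = 0.40
  a_14 = 165/1100 = 0.15, a_24 = 55/1100 = 0.05, a_34 = 0/1100 = 0.00, a_44 = 330/1100 = 0.30
I − A =
  [   0.80    -0.40    -0.15    -0.15]
  [  -0.05     0.85    -0.05    -0.05]
  [   0.00    -0.15     0.95     0.00]
  [  -0.25    -0.15    -0.40     0.70]
Compute the cofactors C_ij = (−1)^(i+j)·(3×3 minor ij) of I−A; the adjugate is their transpose:
adj(I−A) = Cᵀ =
  [ 0.549875   0.312125   0.162250   0.140125]
  [ 0.045125   0.496375   0.052250   0.045125]
  [ 0.007125   0.078375   0.418000   0.007125]
  [ 0.210125   0.262625   0.308000   0.619875]
det(I−A) = Σ_j (I−A)_1j·C_1j = (0.80)(0.549875) + (-0.40)(0.045125) + (-0.15)(0.007125) + (-0.15)(0.210125) = 0.3892625
(I − A)⁻¹ = adj(I−A) / det(I−A) ≈
  [   1.4126     0.8018     0.4168     0.3600]
  [   0.1159     1.2752     0.1342     0.1159]
  [   0.0183     0.2013     1.0738     0.0183]
  [   0.5398     0.6747     0.7912     1.5924]
First solve x = (I − A)⁻¹ d = adj(I−A)·d / det(I−A); in particular x_4 = (0.210125·85 + 0.262625·35 + 0.308000·110 + 0.619875·150) / 0.3892625 = 153.91375 / 0.3892625 ≈ 395.39835.
Intermediate flow from 4 to 4: z_44 = a_44 · x_4 = 0.30 × 153.91375 / 0.3892625 = 46.174125 / 0.3892625 ≈ 118.620.

z_44 = 118.620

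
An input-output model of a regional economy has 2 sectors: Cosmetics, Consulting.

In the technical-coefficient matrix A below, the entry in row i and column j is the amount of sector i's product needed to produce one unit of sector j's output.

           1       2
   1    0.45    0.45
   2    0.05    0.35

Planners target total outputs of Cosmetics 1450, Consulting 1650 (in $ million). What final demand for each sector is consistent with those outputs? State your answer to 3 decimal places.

I − A =
  [   0.55    -0.45]
  [  -0.05     0.65]
d = (I − A) x:
  d_1 = (+0.55)·1450 + (-0.45)·1650 = 55.000
  d_2 = (-0.05)·1450 + (+0.65)·1650 = 1000.000

d_1 = 55.000, d_2 = 1000.000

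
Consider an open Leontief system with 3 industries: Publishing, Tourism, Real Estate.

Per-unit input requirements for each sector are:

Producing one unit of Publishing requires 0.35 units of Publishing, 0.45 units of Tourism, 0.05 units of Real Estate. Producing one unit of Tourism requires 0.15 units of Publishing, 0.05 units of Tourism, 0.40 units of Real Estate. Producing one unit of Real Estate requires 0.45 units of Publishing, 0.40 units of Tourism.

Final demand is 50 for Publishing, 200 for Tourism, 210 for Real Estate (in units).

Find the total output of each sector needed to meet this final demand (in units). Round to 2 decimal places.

x_P = 610.28, x_T = 722.57, x_R = 529.54

I − A =
  [   0.65    -0.15    -0.45]
  [  -0.45     0.95    -0.40]
  [  -0.05    -0.40     1.00]
Cofactors of I−A, C_ij = (−1)^(i+j)·(minor ij) (rows/columns in the sector order above):
  C_11 = (0.95)(1.00) − (-0.40)(-0.40) = 0.7900
  C_12 = −[(-0.45)(1.00) − (-0.40)(-0.05)] = 0.4700
  C_13 = (-0.45)(-0.40) − (0.95)(-0.05) = 0.2275
  C_21 = −[(-0.15)(1.00) − (-0.45)(-0.40)] = 0.3300
  C_22 = (0.65)(1.00) − (-0.45)(-0.05) = 0.6275
  C_23 = −[(0.65)(-0.40) − (-0.15)(-0.05)] = 0.2675
  C_31 = (-0.15)(-0.40) − (-0.45)(0.95) = 0.4875
  C_32 = −[(0.65)(-0.40) − (-0.45)(-0.45)] = 0.4625
  C_33 = (0.65)(0.95) − (-0.15)(-0.45) = 0.5500
det(I−A) = Σ_j (I−A)_1j·C_1j = (0.65)(0.7900) + (-0.15)(0.4700) + (-0.45)(0.2275) = 0.340625
adj(I−A) = Cᵀ =
  [ 0.7900   0.3300   0.4875]
  [ 0.4700   0.6275   0.4625]
  [ 0.2275   0.2675   0.5500]
(I − A)⁻¹ = adj(I−A) / det(I−A) ≈
  [   2.3193     0.9688     1.4312]
  [   1.3798     1.8422     1.3578]
  [   0.6679     0.7853     1.6147]
x = (I − A)⁻¹ d = adj(I−A)·d / det(I−A), with det(I−A) = 0.340625:
  x_P = (0.7900·50 + 0.3300·200 + 0.4875·210) / 0.340625 = 207.875 / 0.340625 ≈ 610.28
  x_T = (0.4700·50 + 0.6275·200 + 0.4625·210) / 0.340625 = 246.125 / 0.340625 ≈ 722.57
  x_R = (0.2275·50 + 0.2675·200 + 0.5500·210) / 0.340625 = 180.375 / 0.340625 ≈ 529.54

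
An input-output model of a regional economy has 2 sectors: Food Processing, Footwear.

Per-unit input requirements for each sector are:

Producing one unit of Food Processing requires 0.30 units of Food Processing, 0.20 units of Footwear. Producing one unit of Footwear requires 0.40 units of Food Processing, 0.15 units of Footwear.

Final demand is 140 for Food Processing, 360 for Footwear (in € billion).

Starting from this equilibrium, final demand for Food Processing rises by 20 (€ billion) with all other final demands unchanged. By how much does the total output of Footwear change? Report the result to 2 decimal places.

Δx_2 = 7.77

I − A =
  [   0.70    -0.40]
  [  -0.20     0.85]
det(I−A) = (0.70)(0.85) − (-0.40)(-0.20) = 0.5150
adj(I−A) = [[0.85, 0.40], [0.20, 0.70]]
(I − A)⁻¹ = adj(I−A) / det(I−A) ≈
  [   1.6505     0.7767]
  [   0.3883     1.3592]
Δx = (I − A)⁻¹ Δd with Δd having +20 in the Food Processing component and 0 elsewhere.
So Δx_2 = L_21 · (+20), where L_21 = adj(I−A)_21 / det(I−A) = 0.20 / 0.5150.
Δx_2 = 0.20 × (+20) / 0.5150 = 4.00 / 0.5150 ≈ 7.77.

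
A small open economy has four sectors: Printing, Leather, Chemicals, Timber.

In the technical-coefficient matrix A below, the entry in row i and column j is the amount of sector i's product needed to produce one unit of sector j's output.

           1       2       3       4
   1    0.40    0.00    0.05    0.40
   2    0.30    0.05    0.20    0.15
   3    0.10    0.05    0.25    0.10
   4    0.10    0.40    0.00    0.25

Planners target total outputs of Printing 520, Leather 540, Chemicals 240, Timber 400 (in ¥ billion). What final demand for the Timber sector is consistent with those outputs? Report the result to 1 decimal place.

I − A =
  [   0.60     0.00    -0.05    -0.40]
  [  -0.30     0.95    -0.20    -0.15]
  [  -0.10    -0.05     0.75    -0.10]
  [  -0.10    -0.40     0.00     0.75]
d = (I − A) x:
  d_1 = (+0.60)·520 + (+0.00)·540 + (-0.05)·240 + (-0.40)·400 = 140.0
  d_2 = (-0.30)·520 + (+0.95)·540 + (-0.20)·240 + (-0.15)·400 = 249.0
  d_3 = (-0.10)·520 + (-0.05)·540 + (+0.75)·240 + (-0.10)·400 = 61.0
  d_4 = (-0.10)·520 + (-0.40)·540 + (+0.00)·240 + (+0.75)·400 = 32.0

d_4 = 32.0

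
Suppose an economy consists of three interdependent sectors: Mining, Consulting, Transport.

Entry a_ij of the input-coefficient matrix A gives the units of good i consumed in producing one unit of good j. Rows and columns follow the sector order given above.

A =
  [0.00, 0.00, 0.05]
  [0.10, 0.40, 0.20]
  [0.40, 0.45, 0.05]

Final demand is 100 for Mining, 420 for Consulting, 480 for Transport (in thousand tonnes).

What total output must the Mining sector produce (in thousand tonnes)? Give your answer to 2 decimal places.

I − A =
  [   1.00     0.00    -0.05]
  [  -0.10     0.60    -0.20]
  [  -0.40    -0.45     0.95]
Cofactors of I−A, C_ij = (−1)^(i+j)·(minor ij) (rows/columns in the sector order above):
  C_11 = (0.60)(0.95) − (-0.20)(-0.45) = 0.4800
  C_12 = −[(-0.10)(0.95) − (-0.20)(-0.40)] = 0.1750
  C_13 = (-0.10)(-0.45) − (0.60)(-0.40) = 0.2850
  C_21 = −[(0.00)(0.95) − (-0.05)(-0.45)] = 0.0225
  C_22 = (1.00)(0.95) − (-0.05)(-0.40) = 0.9300
  C_23 = −[(1.00)(-0.45) − (0.00)(-0.40)] = 0.4500
  C_31 = (0.00)(-0.20) − (-0.05)(0.60) = 0.0300
  C_32 = −[(1.00)(-0.20) − (-0.05)(-0.10)] = 0.2050
  C_33 = (1.00)(0.60) − (0.00)(-0.10) = 0.6000
det(I−A) = Σ_j (I−A)_1j·C_1j = (1.00)(0.4800) + (0.00)(0.1750) + (-0.05)(0.2850) = 0.46575
adj(I−A) = Cᵀ =
  [ 0.4800   0.0225   0.0300]
  [ 0.1750   0.9300   0.2050]
  [ 0.2850   0.4500   0.6000]
(I − A)⁻¹ = adj(I−A) / det(I−A) ≈
  [   1.0306     0.0483     0.0644]
  [   0.3757     1.9968     0.4402]
  [   0.6119     0.9662     1.2882]
x = (I − A)⁻¹ d = adj(I−A)·d / det(I−A), with det(I−A) = 0.46575:
  x_M = (0.4800·100 + 0.0225·420 + 0.0300·480) / 0.46575 = 71.85 / 0.46575 ≈ 154.27
  x_C = (0.1750·100 + 0.9300·420 + 0.2050·480) / 0.46575 = 506.50 / 0.46575 ≈ 1087.49
  x_T = (0.2850·100 + 0.4500·420 + 0.6000·480) / 0.46575 = 505.50 / 0.46575 ≈ 1085.35

x_M = 154.27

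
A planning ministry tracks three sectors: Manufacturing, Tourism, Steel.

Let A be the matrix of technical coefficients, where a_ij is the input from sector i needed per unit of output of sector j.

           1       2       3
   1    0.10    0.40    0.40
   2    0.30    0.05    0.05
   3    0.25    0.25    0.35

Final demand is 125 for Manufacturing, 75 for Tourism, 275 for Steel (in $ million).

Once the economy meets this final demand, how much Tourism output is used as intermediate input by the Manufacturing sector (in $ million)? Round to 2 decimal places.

I − A =
  [   0.90    -0.40    -0.40]
  [  -0.30     0.95    -0.05]
  [  -0.25    -0.25     0.65]
Cofactors of I−A, C_ij = (−1)^(i+j)·(minor ij) (rows/columns in the sector order above):
  C_11 = (0.95)(0.65) − (-0.05)(-0.25) = 0.6050
  C_12 = −[(-0.30)(0.65) − (-0.05)(-0.25)] = 0.2075
  C_13 = (-0.30)(-0.25) − (0.95)(-0.25) = 0.3125
  C_21 = −[(-0.40)(0.65) − (-0.40)(-0.25)] = 0.3600
  C_22 = (0.90)(0.65) − (-0.40)(-0.25) = 0.4850
  C_23 = −[(0.90)(-0.25) − (-0.40)(-0.25)] = 0.3250
  C_31 = (-0.40)(-0.05) − (-0.40)(0.95) = 0.4000
  C_32 = −[(0.90)(-0.05) − (-0.40)(-0.30)] = 0.1650
  C_33 = (0.90)(0.95) − (-0.40)(-0.30) = 0.7350
det(I−A) = Σ_j (I−A)_1j·C_1j = (0.90)(0.6050) + (-0.40)(0.2075) + (-0.40)(0.3125) = 0.3365
adj(I−A) = Cᵀ =
  [ 0.6050   0.3600   0.4000]
  [ 0.2075   0.4850   0.1650]
  [ 0.3125   0.3250   0.7350]
(I − A)⁻¹ = adj(I−A) / det(I−A) ≈
  [   1.7979     1.0698     1.1887]
  [   0.6166     1.4413     0.4903]
  [   0.9287     0.9658     2.1842]
First solve x = (I − A)⁻¹ d = adj(I−A)·d / det(I−A); in particular x_1 = (0.6050·125 + 0.3600·75 + 0.4000·275) / 0.3365 = 212.625 / 0.3365 ≈ 631.8722.
Intermediate flow from 2 to 1: z_21 = a_21 · x_1 = 0.30 × 212.625 / 0.3365 = 63.7875 / 0.3365 ≈ 189.56.

z_21 = 189.56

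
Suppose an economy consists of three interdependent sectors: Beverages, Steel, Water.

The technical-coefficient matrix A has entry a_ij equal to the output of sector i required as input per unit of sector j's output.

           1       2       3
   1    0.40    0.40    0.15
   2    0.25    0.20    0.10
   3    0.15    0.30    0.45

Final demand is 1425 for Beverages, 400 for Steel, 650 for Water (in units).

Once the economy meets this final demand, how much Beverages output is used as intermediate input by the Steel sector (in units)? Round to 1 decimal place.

I − A =
  [   0.60    -0.40    -0.15]
  [  -0.25     0.80    -0.10]
  [  -0.15    -0.30     0.55]
Cofactors of I−A, C_ij = (−1)^(i+j)·(minor ij) (rows/columns in the sector order above):
  C_11 = (0.80)(0.55) − (-0.10)(-0.30) = 0.4100
  C_12 = −[(-0.25)(0.55) − (-0.10)(-0.15)] = 0.1525
  C_13 = (-0.25)(-0.30) − (0.80)(-0.15) = 0.1950
  C_21 = −[(-0.40)(0.55) − (-0.15)(-0.30)] = 0.2650
  C_22 = (0.60)(0.55) − (-0.15)(-0.15) = 0.3075
  C_23 = −[(0.60)(-0.30) − (-0.40)(-0.15)] = 0.2400
  C_31 = (-0.40)(-0.10) − (-0.15)(0.80) = 0.1600
  C_32 = −[(0.60)(-0.10) − (-0.15)(-0.25)] = 0.0975
  C_33 = (0.60)(0.80) − (-0.40)(-0.25) = 0.3800
det(I−A) = Σ_j (I−A)_1j·C_1j = (0.60)(0.4100) + (-0.40)(0.1525) + (-0.15)(0.1950) = 0.15575
adj(I−A) = Cᵀ =
  [ 0.4100   0.2650   0.1600]
  [ 0.1525   0.3075   0.0975]
  [ 0.1950   0.2400   0.3800]
(I − A)⁻¹ = adj(I−A) / det(I−A) ≈
  [   2.6324     1.7014     1.0273]
  [   0.9791     1.9743     0.6260]
  [   1.2520     1.5409     2.4398]
First solve x = (I − A)⁻¹ d = adj(I−A)·d / det(I−A); in particular x_2 = (0.1525·1425 + 0.3075·400 + 0.0975·650) / 0.15575 = 403.6875 / 0.15575 ≈ 2591.894.
Intermediate flow from 1 to 2: z_12 = a_12 · x_2 = 0.40 × 403.6875 / 0.15575 = 161.475 / 0.15575 ≈ 1036.8.

z_12 = 1036.8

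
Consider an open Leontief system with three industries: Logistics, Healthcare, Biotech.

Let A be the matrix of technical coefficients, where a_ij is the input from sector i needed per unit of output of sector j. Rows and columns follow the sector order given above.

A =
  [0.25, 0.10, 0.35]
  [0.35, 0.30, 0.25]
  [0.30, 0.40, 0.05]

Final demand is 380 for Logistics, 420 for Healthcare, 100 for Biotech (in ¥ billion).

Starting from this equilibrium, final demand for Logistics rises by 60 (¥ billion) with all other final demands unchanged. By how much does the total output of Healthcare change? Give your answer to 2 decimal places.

Δx_2 = 93.86

I − A =
  [   0.75    -0.10    -0.35]
  [  -0.35     0.70    -0.25]
  [  -0.30    -0.40     0.95]
Cofactors of I−A, C_ij = (−1)^(i+j)·(minor ij) (rows/columns in the sector order above):
  C_11 = (0.70)(0.95) − (-0.25)(-0.40) = 0.5650
  C_12 = −[(-0.35)(0.95) − (-0.25)(-0.30)] = 0.4075
  C_13 = (-0.35)(-0.40) − (0.70)(-0.30) = 0.3500
  C_21 = −[(-0.10)(0.95) − (-0.35)(-0.40)] = 0.2350
  C_22 = (0.75)(0.95) − (-0.35)(-0.30) = 0.6075
  C_23 = −[(0.75)(-0.40) − (-0.10)(-0.30)] = 0.3300
  C_31 = (-0.10)(-0.25) − (-0.35)(0.70) = 0.2700
  C_32 = −[(0.75)(-0.25) − (-0.35)(-0.35)] = 0.3100
  C_33 = (0.75)(0.70) − (-0.10)(-0.35) = 0.4900
det(I−A) = Σ_j (I−A)_1j·C_1j = (0.75)(0.5650) + (-0.10)(0.4075) + (-0.35)(0.3500) = 0.2605
adj(I−A) = Cᵀ =
  [ 0.5650   0.2350   0.2700]
  [ 0.4075   0.6075   0.3100]
  [ 0.3500   0.3300   0.4900]
(I − A)⁻¹ = adj(I−A) / det(I−A) ≈
  [   2.1689     0.9021     1.0365]
  [   1.5643     2.3321     1.1900]
  [   1.3436     1.2668     1.8810]
Δx = (I − A)⁻¹ Δd with Δd having +60 in the Logistics component and 0 elsewhere.
So Δx_2 = L_21 · (+60), where L_21 = adj(I−A)_21 / det(I−A) = 0.4075 / 0.2605.
Δx_2 = 0.4075 × (+60) / 0.2605 = 24.45 / 0.2605 ≈ 93.86.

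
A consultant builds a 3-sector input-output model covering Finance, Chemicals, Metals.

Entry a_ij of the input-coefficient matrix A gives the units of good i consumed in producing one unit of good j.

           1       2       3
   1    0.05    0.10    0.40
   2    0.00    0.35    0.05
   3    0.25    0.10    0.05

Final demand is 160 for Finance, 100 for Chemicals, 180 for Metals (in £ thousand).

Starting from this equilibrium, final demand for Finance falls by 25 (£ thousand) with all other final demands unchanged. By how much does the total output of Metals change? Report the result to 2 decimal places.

Δx_3 = -7.88

I − A =
  [   0.95    -0.10    -0.40]
  [   0.00     0.65    -0.05]
  [  -0.25    -0.10     0.95]
Cofactors of I−A, C_ij = (−1)^(i+j)·(minor ij) (rows/columns in the sector order above):
  C_11 = (0.65)(0.95) − (-0.05)(-0.10) = 0.6125
  C_12 = −[(0.00)(0.95) − (-0.05)(-0.25)] = 0.0125
  C_13 = (0.00)(-0.10) − (0.65)(-0.25) = 0.1625
  C_21 = −[(-0.10)(0.95) − (-0.40)(-0.10)] = 0.1350
  C_22 = (0.95)(0.95) − (-0.40)(-0.25) = 0.8025
  C_23 = −[(0.95)(-0.10) − (-0.10)(-0.25)] = 0.1200
  C_31 = (-0.10)(-0.05) − (-0.40)(0.65) = 0.2650
  C_32 = −[(0.95)(-0.05) − (-0.40)(0.00)] = 0.0475
  C_33 = (0.95)(0.65) − (-0.10)(0.00) = 0.6175
det(I−A) = Σ_j (I−A)_1j·C_1j = (0.95)(0.6125) + (-0.10)(0.0125) + (-0.40)(0.1625) = 0.515625
adj(I−A) = Cᵀ =
  [ 0.6125   0.1350   0.2650]
  [ 0.0125   0.8025   0.0475]
  [ 0.1625   0.1200   0.6175]
(I − A)⁻¹ = adj(I−A) / det(I−A) ≈
  [   1.1879     0.2618     0.5139]
  [   0.0242     1.5564     0.0921]
  [   0.3152     0.2327     1.1976]
Δx = (I − A)⁻¹ Δd with Δd having -25 in the Finance component and 0 elsewhere.
So Δx_3 = L_31 · (-25), where L_31 = adj(I−A)_31 / det(I−A) = 0.1625 / 0.515625.
Δx_3 = 0.1625 × (-25) / 0.515625 = -4.0625 / 0.515625 ≈ -7.88.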